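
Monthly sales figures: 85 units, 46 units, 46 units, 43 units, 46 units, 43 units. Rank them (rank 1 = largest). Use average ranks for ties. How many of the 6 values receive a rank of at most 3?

4

Sorted (descending): 85, 46, 46, 46, 43, 43
The 3 values of 46 occupy positions 2–4 → average rank 3.
The 2 values of 43 occupy positions 5–6 → average rank (5+6)/2 = 5.5.
Ranks ≤ 3: {1, 3, 3, 3} → 4 values.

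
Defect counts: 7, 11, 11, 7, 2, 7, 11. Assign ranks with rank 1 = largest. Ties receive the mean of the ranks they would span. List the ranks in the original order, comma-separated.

5, 2, 2, 5, 7, 5, 2

Sorted (descending): 11, 11, 11, 7, 7, 7, 2
The 3 values of 11 occupy positions 1–3 → average rank 2.
The 3 values of 7 occupy positions 4–6 → average rank 5.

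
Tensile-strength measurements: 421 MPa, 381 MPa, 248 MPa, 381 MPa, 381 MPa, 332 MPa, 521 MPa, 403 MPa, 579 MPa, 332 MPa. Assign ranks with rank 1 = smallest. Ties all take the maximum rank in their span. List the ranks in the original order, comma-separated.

Sorted (ascending): 248, 332, 332, 381, 381, 381, 403, 421, 521, 579
The 2 values of 332 occupy positions 2–3 → each gets rank 3.
The 3 values of 381 occupy positions 4–6 → each gets rank 6.

8, 6, 1, 6, 6, 3, 9, 7, 10, 3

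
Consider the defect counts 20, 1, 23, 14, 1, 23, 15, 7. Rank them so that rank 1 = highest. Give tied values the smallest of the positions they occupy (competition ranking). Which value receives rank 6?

7

Sorted (descending): 23, 23, 20, 15, 14, 7, 1, 1
The 2 values of 23 occupy positions 1–2 → each gets rank 1.
The 2 values of 1 occupy positions 7–8 → each gets rank 7.
Rank 6 → value 7.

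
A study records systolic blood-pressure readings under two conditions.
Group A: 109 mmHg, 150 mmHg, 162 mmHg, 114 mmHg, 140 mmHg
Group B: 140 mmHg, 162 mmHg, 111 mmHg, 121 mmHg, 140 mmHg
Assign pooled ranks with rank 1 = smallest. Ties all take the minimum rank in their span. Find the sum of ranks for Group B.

Sorted (ascending): 109, 111, 114, 121, 140, 140, 140, 150, 162, 162
The 3 values of 140 occupy positions 5–7 → each gets rank 5.
The 2 values of 162 occupy positions 9–10 → each gets rank 9.
Group B values → pooled ranks: 140→5, 162→9, 111→2, 121→4, 140→5
Rank sum = 5 + 9 + 2 + 4 + 5 = 25

25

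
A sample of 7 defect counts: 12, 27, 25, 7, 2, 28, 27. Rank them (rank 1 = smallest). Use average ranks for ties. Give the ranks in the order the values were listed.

3, 5.5, 4, 2, 1, 7, 5.5

Sorted (ascending): 2, 7, 12, 25, 27, 27, 28
The 2 values of 27 occupy positions 5–6 → average rank (5+6)/2 = 5.5.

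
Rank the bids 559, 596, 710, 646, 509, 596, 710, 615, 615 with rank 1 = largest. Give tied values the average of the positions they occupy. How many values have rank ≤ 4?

3

Sorted (descending): 710, 710, 646, 615, 615, 596, 596, 559, 509
The 2 values of 710 occupy positions 1–2 → average rank (1+2)/2 = 1.5.
The 2 values of 615 occupy positions 4–5 → average rank (4+5)/2 = 4.5.
The 2 values of 596 occupy positions 6–7 → average rank (6+7)/2 = 6.5.
Ranks ≤ 4: {1.5, 1.5, 3} → 3 values.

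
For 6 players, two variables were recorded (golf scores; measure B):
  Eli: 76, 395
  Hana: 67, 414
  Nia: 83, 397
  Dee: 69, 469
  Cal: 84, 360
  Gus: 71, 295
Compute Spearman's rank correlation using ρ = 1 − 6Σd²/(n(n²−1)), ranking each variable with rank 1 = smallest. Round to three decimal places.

Ranks of variable 1: 4, 1, 5, 2, 6, 3
Ranks of variable 2: 3, 5, 4, 6, 2, 1
d = r₁ − r₂: 1, -4, 1, -4, 4, 2
d²: 1, 16, 1, 16, 16, 4; Σd² = 54
ρ = 1 − 6·54/(6·35) = 1 − 324/210 = -0.543

-0.543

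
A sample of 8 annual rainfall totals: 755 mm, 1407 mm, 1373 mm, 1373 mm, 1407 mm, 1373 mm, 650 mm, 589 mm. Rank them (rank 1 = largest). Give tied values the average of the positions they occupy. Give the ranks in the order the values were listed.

Sorted (descending): 1407, 1407, 1373, 1373, 1373, 755, 650, 589
The 2 values of 1407 occupy positions 1–2 → average rank (1+2)/2 = 1.5.
The 3 values of 1373 occupy positions 3–5 → average rank 4.

6, 1.5, 4, 4, 1.5, 4, 7, 8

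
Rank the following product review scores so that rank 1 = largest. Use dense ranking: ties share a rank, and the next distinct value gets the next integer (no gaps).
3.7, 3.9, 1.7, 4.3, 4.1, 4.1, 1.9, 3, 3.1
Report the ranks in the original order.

Sorted (descending): 4.3, 4.1, 4.1, 3.9, 3.7, 3.1, 3, 1.9, 1.7
The 2 values of 4.1 share dense rank 2.
Remaining distinct values take the next consecutive integers.

4, 3, 8, 1, 2, 2, 7, 6, 5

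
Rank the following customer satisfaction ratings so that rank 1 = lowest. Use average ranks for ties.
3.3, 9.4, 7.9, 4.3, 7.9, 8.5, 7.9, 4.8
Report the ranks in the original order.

1, 8, 5, 2, 5, 7, 5, 3

Sorted (ascending): 3.3, 4.3, 4.8, 7.9, 7.9, 7.9, 8.5, 9.4
The 3 values of 7.9 occupy positions 4–6 → average rank 5.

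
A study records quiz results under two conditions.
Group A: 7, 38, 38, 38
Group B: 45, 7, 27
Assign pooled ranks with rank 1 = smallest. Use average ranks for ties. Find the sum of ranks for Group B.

Sorted (ascending): 7, 7, 27, 38, 38, 38, 45
The 2 values of 7 occupy positions 1–2 → average rank (1+2)/2 = 1.5.
The 3 values of 38 occupy positions 4–6 → average rank 5.
Group B values → pooled ranks: 45→7, 7→1.5, 27→3
Rank sum = 7 + 1.5 + 3 = 11.5

11.5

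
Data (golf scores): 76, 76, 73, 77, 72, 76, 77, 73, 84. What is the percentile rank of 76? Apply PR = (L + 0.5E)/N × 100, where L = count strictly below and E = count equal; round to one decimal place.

50.0

N = 9.
Strictly below 76: 3. Equal to 76: 3.
PR = (3 + 0.5·3)/9 × 100 = 50.0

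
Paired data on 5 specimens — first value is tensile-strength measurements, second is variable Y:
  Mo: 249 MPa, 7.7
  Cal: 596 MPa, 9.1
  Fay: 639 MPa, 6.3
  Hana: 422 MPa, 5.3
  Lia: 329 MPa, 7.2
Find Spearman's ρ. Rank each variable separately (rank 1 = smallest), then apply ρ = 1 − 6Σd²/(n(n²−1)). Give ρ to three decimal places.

Ranks of variable 1: 1, 4, 5, 3, 2
Ranks of variable 2: 4, 5, 2, 1, 3
d = r₁ − r₂: -3, -1, 3, 2, -1
d²: 9, 1, 9, 4, 1; Σd² = 24
ρ = 1 − 6·24/(5·24) = 1 − 144/120 = -0.200

-0.200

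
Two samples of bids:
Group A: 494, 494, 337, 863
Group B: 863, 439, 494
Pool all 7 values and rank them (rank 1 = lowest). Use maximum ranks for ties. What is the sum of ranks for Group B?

Sorted (ascending): 337, 439, 494, 494, 494, 863, 863
The 3 values of 494 occupy positions 3–5 → each gets rank 5.
The 2 values of 863 occupy positions 6–7 → each gets rank 7.
Group B values → pooled ranks: 863→7, 439→2, 494→5
Rank sum = 7 + 2 + 5 = 14

14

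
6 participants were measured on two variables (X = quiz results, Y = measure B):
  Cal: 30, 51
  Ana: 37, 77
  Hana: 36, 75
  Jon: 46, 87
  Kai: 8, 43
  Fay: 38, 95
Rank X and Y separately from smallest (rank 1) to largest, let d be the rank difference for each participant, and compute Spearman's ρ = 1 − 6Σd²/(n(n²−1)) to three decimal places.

0.943

Ranks of variable 1: 2, 4, 3, 6, 1, 5
Ranks of variable 2: 2, 4, 3, 5, 1, 6
d = r₁ − r₂: 0, 0, 0, 1, 0, -1
d²: 0, 0, 0, 1, 0, 1; Σd² = 2
ρ = 1 − 6·2/(6·35) = 1 − 12/210 = 0.943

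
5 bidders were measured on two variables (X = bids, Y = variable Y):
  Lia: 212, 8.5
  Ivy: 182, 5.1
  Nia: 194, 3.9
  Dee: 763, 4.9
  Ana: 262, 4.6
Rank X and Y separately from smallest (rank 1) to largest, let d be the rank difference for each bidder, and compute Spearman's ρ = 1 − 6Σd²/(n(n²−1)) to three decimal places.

Ranks of variable 1: 3, 1, 2, 5, 4
Ranks of variable 2: 5, 4, 1, 3, 2
d = r₁ − r₂: -2, -3, 1, 2, 2
d²: 4, 9, 1, 4, 4; Σd² = 22
ρ = 1 − 6·22/(5·24) = 1 − 132/120 = -0.100

-0.100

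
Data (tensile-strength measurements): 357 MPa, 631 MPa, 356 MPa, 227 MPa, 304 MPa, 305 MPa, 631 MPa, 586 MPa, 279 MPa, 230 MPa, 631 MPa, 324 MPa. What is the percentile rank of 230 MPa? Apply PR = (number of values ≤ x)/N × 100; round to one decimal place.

16.7

N = 12.
Strictly below 230: 1. Equal to 230: 1.
PR = 2/12 × 100 = 16.7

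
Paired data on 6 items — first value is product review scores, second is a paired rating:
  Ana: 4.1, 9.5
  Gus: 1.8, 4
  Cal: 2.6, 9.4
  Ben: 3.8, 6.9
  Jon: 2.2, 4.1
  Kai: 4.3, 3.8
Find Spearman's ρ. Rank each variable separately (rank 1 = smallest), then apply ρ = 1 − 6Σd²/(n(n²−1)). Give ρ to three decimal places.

0.086

Ranks of variable 1: 5, 1, 3, 4, 2, 6
Ranks of variable 2: 6, 2, 5, 4, 3, 1
d = r₁ − r₂: -1, -1, -2, 0, -1, 5
d²: 1, 1, 4, 0, 1, 25; Σd² = 32
ρ = 1 − 6·32/(6·35) = 1 − 192/210 = 0.086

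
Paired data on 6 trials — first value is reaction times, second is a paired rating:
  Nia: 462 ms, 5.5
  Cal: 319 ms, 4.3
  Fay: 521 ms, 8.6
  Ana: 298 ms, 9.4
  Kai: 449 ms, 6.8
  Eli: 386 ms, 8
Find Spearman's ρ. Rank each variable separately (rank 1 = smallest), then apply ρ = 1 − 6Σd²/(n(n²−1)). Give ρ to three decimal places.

-0.086

Ranks of variable 1: 5, 2, 6, 1, 4, 3
Ranks of variable 2: 2, 1, 5, 6, 3, 4
d = r₁ − r₂: 3, 1, 1, -5, 1, -1
d²: 9, 1, 1, 25, 1, 1; Σd² = 38
ρ = 1 − 6·38/(6·35) = 1 − 228/210 = -0.086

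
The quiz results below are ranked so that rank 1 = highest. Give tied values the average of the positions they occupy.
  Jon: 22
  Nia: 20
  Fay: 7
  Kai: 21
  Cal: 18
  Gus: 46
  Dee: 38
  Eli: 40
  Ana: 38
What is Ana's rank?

3.5

Sorted (descending): 46, 40, 38, 38, 22, 21, 20, 18, 7
The 2 values of 38 occupy positions 3–4 → average rank (3+4)/2 = 3.5.
Ana has value 38 → rank 3.5.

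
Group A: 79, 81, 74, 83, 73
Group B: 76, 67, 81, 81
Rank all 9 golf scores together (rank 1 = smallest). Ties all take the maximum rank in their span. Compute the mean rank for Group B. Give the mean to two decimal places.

5.25

Sorted (ascending): 67, 73, 74, 76, 79, 81, 81, 81, 83
The 3 values of 81 occupy positions 6–8 → each gets rank 8.
Group B values → pooled ranks: 76→4, 67→1, 81→8, 81→8
Mean rank = (4 + 1 + 8 + 8) / 4 = 5.25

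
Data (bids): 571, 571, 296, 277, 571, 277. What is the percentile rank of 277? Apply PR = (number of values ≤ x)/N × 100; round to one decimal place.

33.3

N = 6.
Strictly below 277: 0. Equal to 277: 2.
PR = 2/6 × 100 = 33.3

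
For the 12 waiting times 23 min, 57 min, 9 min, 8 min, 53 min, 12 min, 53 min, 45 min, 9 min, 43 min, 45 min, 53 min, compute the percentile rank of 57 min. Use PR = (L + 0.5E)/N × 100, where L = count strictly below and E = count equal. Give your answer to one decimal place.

N = 12.
Strictly below 57: 11. Equal to 57: 1.
PR = (11 + 0.5·1)/12 × 100 = 95.8

95.8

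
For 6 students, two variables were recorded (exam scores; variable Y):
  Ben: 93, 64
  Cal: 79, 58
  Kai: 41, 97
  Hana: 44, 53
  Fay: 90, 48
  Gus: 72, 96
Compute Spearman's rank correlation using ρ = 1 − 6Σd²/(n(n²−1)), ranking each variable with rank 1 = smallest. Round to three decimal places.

Ranks of variable 1: 6, 4, 1, 2, 5, 3
Ranks of variable 2: 4, 3, 6, 2, 1, 5
d = r₁ − r₂: 2, 1, -5, 0, 4, -2
d²: 4, 1, 25, 0, 16, 4; Σd² = 50
ρ = 1 − 6·50/(6·35) = 1 − 300/210 = -0.429

-0.429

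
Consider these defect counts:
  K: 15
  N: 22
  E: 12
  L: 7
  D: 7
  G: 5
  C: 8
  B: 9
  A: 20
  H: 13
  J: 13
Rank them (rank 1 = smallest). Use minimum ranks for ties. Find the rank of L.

Sorted (ascending): 5, 7, 7, 8, 9, 12, 13, 13, 15, 20, 22
The 2 values of 7 occupy positions 2–3 → each gets rank 2.
The 2 values of 13 occupy positions 7–8 → each gets rank 7.
L has value 7 → rank 2.

2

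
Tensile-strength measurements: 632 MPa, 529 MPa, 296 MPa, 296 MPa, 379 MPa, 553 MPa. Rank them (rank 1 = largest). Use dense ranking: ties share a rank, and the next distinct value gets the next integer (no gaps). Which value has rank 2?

Sorted (descending): 632, 553, 529, 379, 296, 296
The 2 values of 296 share dense rank 5.
Remaining distinct values take the next consecutive integers.
Rank 2 → value 553.

553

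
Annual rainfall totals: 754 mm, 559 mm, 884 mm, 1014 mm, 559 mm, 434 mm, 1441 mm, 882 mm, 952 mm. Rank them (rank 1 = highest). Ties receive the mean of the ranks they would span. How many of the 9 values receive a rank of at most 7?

6

Sorted (descending): 1441, 1014, 952, 884, 882, 754, 559, 559, 434
The 2 values of 559 occupy positions 7–8 → average rank (7+8)/2 = 7.5.
Ranks ≤ 7: {1, 2, 3, 4, 5, 6} → 6 values.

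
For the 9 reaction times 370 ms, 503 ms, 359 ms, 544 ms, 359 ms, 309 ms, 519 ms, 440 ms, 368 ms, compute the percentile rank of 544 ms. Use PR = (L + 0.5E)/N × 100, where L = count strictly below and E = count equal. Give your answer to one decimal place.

94.4

N = 9.
Strictly below 544: 8. Equal to 544: 1.
PR = (8 + 0.5·1)/9 × 100 = 94.4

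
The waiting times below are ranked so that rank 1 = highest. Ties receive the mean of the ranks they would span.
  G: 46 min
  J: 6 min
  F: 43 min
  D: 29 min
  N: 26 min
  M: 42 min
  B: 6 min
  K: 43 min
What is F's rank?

2.5

Sorted (descending): 46, 43, 43, 42, 29, 26, 6, 6
The 2 values of 43 occupy positions 2–3 → average rank (2+3)/2 = 2.5.
The 2 values of 6 occupy positions 7–8 → average rank (7+8)/2 = 7.5.
F has value 43 min → rank 2.5.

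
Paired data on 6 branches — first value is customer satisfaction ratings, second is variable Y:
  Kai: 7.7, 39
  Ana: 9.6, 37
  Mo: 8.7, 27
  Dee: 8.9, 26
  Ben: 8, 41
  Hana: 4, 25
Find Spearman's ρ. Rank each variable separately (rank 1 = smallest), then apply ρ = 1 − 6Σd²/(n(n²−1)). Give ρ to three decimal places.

Ranks of variable 1: 2, 6, 4, 5, 3, 1
Ranks of variable 2: 5, 4, 3, 2, 6, 1
d = r₁ − r₂: -3, 2, 1, 3, -3, 0
d²: 9, 4, 1, 9, 9, 0; Σd² = 32
ρ = 1 − 6·32/(6·35) = 1 − 192/210 = 0.086

0.086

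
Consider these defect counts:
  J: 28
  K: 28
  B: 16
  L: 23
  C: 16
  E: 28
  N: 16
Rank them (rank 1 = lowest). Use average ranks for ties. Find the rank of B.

2

Sorted (ascending): 16, 16, 16, 23, 28, 28, 28
The 3 values of 16 occupy positions 1–3 → average rank 2.
The 3 values of 28 occupy positions 5–7 → average rank 6.
B has value 16 → rank 2.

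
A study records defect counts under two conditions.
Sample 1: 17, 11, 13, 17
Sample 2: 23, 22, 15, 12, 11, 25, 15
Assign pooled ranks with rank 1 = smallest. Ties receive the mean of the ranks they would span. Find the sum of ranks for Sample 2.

45.5

Sorted (ascending): 11, 11, 12, 13, 15, 15, 17, 17, 22, 23, 25
The 2 values of 11 occupy positions 1–2 → average rank (1+2)/2 = 1.5.
The 2 values of 15 occupy positions 5–6 → average rank (5+6)/2 = 5.5.
The 2 values of 17 occupy positions 7–8 → average rank (7+8)/2 = 7.5.
Sample 2 values → pooled ranks: 23→10, 22→9, 15→5.5, 12→3, 11→1.5, 25→11, 15→5.5
Rank sum = 10 + 9 + 5.5 + 3 + 1.5 + 11 + 5.5 = 45.5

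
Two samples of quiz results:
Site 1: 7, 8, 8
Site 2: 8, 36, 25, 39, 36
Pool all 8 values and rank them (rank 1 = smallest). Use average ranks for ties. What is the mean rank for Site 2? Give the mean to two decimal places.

Sorted (ascending): 7, 8, 8, 8, 25, 36, 36, 39
The 3 values of 8 occupy positions 2–4 → average rank 3.
The 2 values of 36 occupy positions 6–7 → average rank (6+7)/2 = 6.5.
Site 2 values → pooled ranks: 8→3, 36→6.5, 25→5, 39→8, 36→6.5
Mean rank = (3 + 6.5 + 5 + 8 + 6.5) / 5 = 5.80

5.80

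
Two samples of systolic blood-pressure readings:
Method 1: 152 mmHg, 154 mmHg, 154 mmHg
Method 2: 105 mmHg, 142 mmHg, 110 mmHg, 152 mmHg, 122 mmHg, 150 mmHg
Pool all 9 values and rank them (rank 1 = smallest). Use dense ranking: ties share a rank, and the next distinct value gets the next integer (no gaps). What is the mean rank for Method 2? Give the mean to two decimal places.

Sorted (ascending): 105, 110, 122, 142, 150, 152, 152, 154, 154
The 2 values of 152 share dense rank 6.
The 2 values of 154 share dense rank 7.
Remaining distinct values take the next consecutive integers.
Method 2 values → pooled ranks: 105→1, 142→4, 110→2, 152→6, 122→3, 150→5
Mean rank = (1 + 4 + 2 + 6 + 3 + 5) / 6 = 3.50

3.50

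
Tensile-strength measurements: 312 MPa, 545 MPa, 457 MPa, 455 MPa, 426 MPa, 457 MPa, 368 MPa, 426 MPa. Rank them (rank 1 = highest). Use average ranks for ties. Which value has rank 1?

Sorted (descending): 545, 457, 457, 455, 426, 426, 368, 312
The 2 values of 457 occupy positions 2–3 → average rank (2+3)/2 = 2.5.
The 2 values of 426 occupy positions 5–6 → average rank (5+6)/2 = 5.5.
Rank 1 → value 545.

545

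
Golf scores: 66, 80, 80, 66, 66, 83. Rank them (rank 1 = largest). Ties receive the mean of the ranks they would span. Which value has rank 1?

Sorted (descending): 83, 80, 80, 66, 66, 66
The 2 values of 80 occupy positions 2–3 → average rank (2+3)/2 = 2.5.
The 3 values of 66 occupy positions 4–6 → average rank 5.
Rank 1 → value 83.

83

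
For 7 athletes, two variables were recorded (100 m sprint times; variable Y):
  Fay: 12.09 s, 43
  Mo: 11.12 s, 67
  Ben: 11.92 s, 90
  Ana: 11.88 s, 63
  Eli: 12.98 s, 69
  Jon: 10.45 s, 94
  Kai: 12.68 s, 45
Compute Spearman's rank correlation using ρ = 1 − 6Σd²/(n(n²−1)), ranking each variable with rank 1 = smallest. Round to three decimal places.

-0.429

Ranks of variable 1: 5, 2, 4, 3, 7, 1, 6
Ranks of variable 2: 1, 4, 6, 3, 5, 7, 2
d = r₁ − r₂: 4, -2, -2, 0, 2, -6, 4
d²: 16, 4, 4, 0, 4, 36, 16; Σd² = 80
ρ = 1 − 6·80/(7·48) = 1 − 480/336 = -0.429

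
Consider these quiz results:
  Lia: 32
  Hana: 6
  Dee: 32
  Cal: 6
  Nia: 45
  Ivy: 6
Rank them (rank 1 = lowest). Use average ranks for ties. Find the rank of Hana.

2

Sorted (ascending): 6, 6, 6, 32, 32, 45
The 3 values of 6 occupy positions 1–3 → average rank 2.
The 2 values of 32 occupy positions 4–5 → average rank (4+5)/2 = 4.5.
Hana has value 6 → rank 2.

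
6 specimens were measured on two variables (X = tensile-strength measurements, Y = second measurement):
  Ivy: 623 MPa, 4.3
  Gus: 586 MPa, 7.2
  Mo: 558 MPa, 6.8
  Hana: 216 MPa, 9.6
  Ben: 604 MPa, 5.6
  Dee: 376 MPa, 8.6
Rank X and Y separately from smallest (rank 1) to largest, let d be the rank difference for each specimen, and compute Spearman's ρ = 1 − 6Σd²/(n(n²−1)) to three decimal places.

-0.943

Ranks of variable 1: 6, 4, 3, 1, 5, 2
Ranks of variable 2: 1, 4, 3, 6, 2, 5
d = r₁ − r₂: 5, 0, 0, -5, 3, -3
d²: 25, 0, 0, 25, 9, 9; Σd² = 68
ρ = 1 − 6·68/(6·35) = 1 − 408/210 = -0.943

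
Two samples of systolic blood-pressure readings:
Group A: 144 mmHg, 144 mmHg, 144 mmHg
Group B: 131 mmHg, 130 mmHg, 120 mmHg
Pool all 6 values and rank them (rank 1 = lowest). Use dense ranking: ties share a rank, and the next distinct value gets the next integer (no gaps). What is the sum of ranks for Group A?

Sorted (ascending): 120, 130, 131, 144, 144, 144
The 3 values of 144 share dense rank 4.
Remaining distinct values take the next consecutive integers.
Group A values → pooled ranks: 144→4, 144→4, 144→4
Rank sum = 4 + 4 + 4 = 12

12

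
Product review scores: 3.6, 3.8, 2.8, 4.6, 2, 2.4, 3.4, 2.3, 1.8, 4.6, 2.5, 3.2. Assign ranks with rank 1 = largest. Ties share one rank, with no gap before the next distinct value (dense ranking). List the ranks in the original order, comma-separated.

3, 2, 6, 1, 10, 8, 4, 9, 11, 1, 7, 5

Sorted (descending): 4.6, 4.6, 3.8, 3.6, 3.4, 3.2, 2.8, 2.5, 2.4, 2.3, 2, 1.8
The 2 values of 4.6 share dense rank 1.
Remaining distinct values take the next consecutive integers.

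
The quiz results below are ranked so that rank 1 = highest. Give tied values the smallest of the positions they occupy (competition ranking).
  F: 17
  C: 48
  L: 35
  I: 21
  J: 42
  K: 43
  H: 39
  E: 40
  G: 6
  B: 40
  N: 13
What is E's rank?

Sorted (descending): 48, 43, 42, 40, 40, 39, 35, 21, 17, 13, 6
The 2 values of 40 occupy positions 4–5 → each gets rank 4.
E has value 40 → rank 4.

4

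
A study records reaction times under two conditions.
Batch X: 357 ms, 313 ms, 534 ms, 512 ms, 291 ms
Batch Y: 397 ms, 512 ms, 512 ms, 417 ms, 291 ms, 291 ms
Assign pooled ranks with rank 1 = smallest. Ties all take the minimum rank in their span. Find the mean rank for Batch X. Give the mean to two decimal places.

5.80

Sorted (ascending): 291, 291, 291, 313, 357, 397, 417, 512, 512, 512, 534
The 3 values of 291 occupy positions 1–3 → each gets rank 1.
The 3 values of 512 occupy positions 8–10 → each gets rank 8.
Batch X values → pooled ranks: 357→5, 313→4, 534→11, 512→8, 291→1
Mean rank = (5 + 4 + 11 + 8 + 1) / 5 = 5.80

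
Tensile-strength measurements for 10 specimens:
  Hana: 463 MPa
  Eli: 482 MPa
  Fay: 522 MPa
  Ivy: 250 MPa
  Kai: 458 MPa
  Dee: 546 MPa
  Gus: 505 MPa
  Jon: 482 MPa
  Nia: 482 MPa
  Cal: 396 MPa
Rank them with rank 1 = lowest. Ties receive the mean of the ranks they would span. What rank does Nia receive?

Sorted (ascending): 250, 396, 458, 463, 482, 482, 482, 505, 522, 546
The 3 values of 482 occupy positions 5–7 → average rank 6.
Nia has value 482 MPa → rank 6.

6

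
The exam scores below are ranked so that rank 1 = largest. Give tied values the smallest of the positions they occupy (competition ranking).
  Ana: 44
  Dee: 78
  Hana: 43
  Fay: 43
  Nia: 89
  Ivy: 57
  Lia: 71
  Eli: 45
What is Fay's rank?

Sorted (descending): 89, 78, 71, 57, 45, 44, 43, 43
The 2 values of 43 occupy positions 7–8 → each gets rank 7.
Fay has value 43 → rank 7.

7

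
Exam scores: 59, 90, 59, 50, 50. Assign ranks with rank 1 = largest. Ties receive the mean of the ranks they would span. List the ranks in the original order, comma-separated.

2.5, 1, 2.5, 4.5, 4.5

Sorted (descending): 90, 59, 59, 50, 50
The 2 values of 59 occupy positions 2–3 → average rank (2+3)/2 = 2.5.
The 2 values of 50 occupy positions 4–5 → average rank (4+5)/2 = 4.5.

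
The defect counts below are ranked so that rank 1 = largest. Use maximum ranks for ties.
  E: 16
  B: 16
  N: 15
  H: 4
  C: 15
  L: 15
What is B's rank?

Sorted (descending): 16, 16, 15, 15, 15, 4
The 2 values of 16 occupy positions 1–2 → each gets rank 2.
The 3 values of 15 occupy positions 3–5 → each gets rank 5.
B has value 16 → rank 2.

2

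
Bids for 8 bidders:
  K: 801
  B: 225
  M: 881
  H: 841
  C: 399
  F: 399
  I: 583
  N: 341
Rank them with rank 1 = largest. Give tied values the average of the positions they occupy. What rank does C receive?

5.5

Sorted (descending): 881, 841, 801, 583, 399, 399, 341, 225
The 2 values of 399 occupy positions 5–6 → average rank (5+6)/2 = 5.5.
C has value 399 → rank 5.5.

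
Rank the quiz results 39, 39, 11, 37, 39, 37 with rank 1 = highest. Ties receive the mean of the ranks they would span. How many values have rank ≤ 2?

3

Sorted (descending): 39, 39, 39, 37, 37, 11
The 3 values of 39 occupy positions 1–3 → average rank 2.
The 2 values of 37 occupy positions 4–5 → average rank (4+5)/2 = 4.5.
Ranks ≤ 2: {2, 2, 2} → 3 values.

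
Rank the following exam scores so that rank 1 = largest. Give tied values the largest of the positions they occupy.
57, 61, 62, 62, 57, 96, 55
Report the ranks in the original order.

Sorted (descending): 96, 62, 62, 61, 57, 57, 55
The 2 values of 62 occupy positions 2–3 → each gets rank 3.
The 2 values of 57 occupy positions 5–6 → each gets rank 6.

6, 4, 3, 3, 6, 1, 7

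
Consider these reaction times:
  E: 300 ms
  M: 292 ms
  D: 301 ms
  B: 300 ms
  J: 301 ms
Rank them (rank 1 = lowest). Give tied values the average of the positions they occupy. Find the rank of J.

Sorted (ascending): 292, 300, 300, 301, 301
The 2 values of 300 occupy positions 2–3 → average rank (2+3)/2 = 2.5.
The 2 values of 301 occupy positions 4–5 → average rank (4+5)/2 = 4.5.
J has value 301 ms → rank 4.5.

4.5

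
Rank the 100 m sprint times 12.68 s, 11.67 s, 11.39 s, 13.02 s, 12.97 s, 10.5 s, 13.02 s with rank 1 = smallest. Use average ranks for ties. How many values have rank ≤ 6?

Sorted (ascending): 10.5, 11.39, 11.67, 12.68, 12.97, 13.02, 13.02
The 2 values of 13.02 occupy positions 6–7 → average rank (6+7)/2 = 6.5.
Ranks ≤ 6: {1, 2, 3, 4, 5} → 5 values.

5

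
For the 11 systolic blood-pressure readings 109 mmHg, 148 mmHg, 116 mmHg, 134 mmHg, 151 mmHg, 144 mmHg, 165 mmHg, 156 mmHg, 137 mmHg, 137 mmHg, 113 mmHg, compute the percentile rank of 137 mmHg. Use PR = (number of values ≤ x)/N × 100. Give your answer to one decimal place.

N = 11.
Strictly below 137: 4. Equal to 137: 2.
PR = 6/11 × 100 = 54.5

54.5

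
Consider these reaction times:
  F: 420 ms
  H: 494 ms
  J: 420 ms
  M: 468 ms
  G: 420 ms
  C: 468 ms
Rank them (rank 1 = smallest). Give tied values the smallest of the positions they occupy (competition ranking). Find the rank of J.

1

Sorted (ascending): 420, 420, 420, 468, 468, 494
The 3 values of 420 occupy positions 1–3 → each gets rank 1.
The 2 values of 468 occupy positions 4–5 → each gets rank 4.
J has value 420 ms → rank 1.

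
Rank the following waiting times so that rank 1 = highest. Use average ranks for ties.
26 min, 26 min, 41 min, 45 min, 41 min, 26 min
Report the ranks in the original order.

Sorted (descending): 45, 41, 41, 26, 26, 26
The 2 values of 41 occupy positions 2–3 → average rank (2+3)/2 = 2.5.
The 3 values of 26 occupy positions 4–6 → average rank 5.

5, 5, 2.5, 1, 2.5, 5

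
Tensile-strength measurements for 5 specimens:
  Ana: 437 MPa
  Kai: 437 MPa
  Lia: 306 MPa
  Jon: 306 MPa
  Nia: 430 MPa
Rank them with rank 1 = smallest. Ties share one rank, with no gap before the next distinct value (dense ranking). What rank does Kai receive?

3

Sorted (ascending): 306, 306, 430, 437, 437
The 2 values of 306 share dense rank 1.
The 2 values of 437 share dense rank 3.
Remaining distinct values take the next consecutive integers.
Kai has value 437 MPa → rank 3.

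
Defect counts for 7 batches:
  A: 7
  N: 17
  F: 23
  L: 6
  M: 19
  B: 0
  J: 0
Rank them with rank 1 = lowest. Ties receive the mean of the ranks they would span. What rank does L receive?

3

Sorted (ascending): 0, 0, 6, 7, 17, 19, 23
The 2 values of 0 occupy positions 1–2 → average rank (1+2)/2 = 1.5.
L has value 6 → rank 3.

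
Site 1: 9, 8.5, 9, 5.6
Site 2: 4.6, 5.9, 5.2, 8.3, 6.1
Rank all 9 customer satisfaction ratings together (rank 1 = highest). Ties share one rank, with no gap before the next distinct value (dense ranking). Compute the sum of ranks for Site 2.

27

Sorted (descending): 9, 9, 8.5, 8.3, 6.1, 5.9, 5.6, 5.2, 4.6
The 2 values of 9 share dense rank 1.
Remaining distinct values take the next consecutive integers.
Site 2 values → pooled ranks: 4.6→8, 5.9→5, 5.2→7, 8.3→3, 6.1→4
Rank sum = 8 + 5 + 7 + 3 + 4 = 27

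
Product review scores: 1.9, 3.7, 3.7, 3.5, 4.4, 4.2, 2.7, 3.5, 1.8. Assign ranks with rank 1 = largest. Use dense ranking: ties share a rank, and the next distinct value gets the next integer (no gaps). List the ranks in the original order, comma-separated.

6, 3, 3, 4, 1, 2, 5, 4, 7

Sorted (descending): 4.4, 4.2, 3.7, 3.7, 3.5, 3.5, 2.7, 1.9, 1.8
The 2 values of 3.7 share dense rank 3.
The 2 values of 3.5 share dense rank 4.
Remaining distinct values take the next consecutive integers.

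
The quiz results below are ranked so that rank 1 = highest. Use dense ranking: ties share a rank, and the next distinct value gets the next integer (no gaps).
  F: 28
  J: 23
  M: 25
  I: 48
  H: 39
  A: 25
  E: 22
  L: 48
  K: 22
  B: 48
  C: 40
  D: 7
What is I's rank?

1

Sorted (descending): 48, 48, 48, 40, 39, 28, 25, 25, 23, 22, 22, 7
The 3 values of 48 share dense rank 1.
The 2 values of 25 share dense rank 5.
The 2 values of 22 share dense rank 7.
Remaining distinct values take the next consecutive integers.
I has value 48 → rank 1.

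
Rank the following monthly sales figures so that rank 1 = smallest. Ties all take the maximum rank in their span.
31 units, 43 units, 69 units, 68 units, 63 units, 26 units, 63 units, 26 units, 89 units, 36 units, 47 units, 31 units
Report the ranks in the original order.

Sorted (ascending): 26, 26, 31, 31, 36, 43, 47, 63, 63, 68, 69, 89
The 2 values of 26 occupy positions 1–2 → each gets rank 2.
The 2 values of 31 occupy positions 3–4 → each gets rank 4.
The 2 values of 63 occupy positions 8–9 → each gets rank 9.

4, 6, 11, 10, 9, 2, 9, 2, 12, 5, 7, 4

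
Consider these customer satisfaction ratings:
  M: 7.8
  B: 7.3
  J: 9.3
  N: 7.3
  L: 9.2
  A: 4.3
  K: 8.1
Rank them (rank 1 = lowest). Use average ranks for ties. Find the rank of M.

Sorted (ascending): 4.3, 7.3, 7.3, 7.8, 8.1, 9.2, 9.3
The 2 values of 7.3 occupy positions 2–3 → average rank (2+3)/2 = 2.5.
M has value 7.8 → rank 4.

4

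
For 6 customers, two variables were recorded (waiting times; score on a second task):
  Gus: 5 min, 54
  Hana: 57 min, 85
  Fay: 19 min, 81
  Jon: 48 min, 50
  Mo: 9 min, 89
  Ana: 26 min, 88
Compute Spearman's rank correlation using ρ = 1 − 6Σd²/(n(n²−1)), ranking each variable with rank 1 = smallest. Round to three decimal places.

-0.086

Ranks of variable 1: 1, 6, 3, 5, 2, 4
Ranks of variable 2: 2, 4, 3, 1, 6, 5
d = r₁ − r₂: -1, 2, 0, 4, -4, -1
d²: 1, 4, 0, 16, 16, 1; Σd² = 38
ρ = 1 − 6·38/(6·35) = 1 − 228/210 = -0.086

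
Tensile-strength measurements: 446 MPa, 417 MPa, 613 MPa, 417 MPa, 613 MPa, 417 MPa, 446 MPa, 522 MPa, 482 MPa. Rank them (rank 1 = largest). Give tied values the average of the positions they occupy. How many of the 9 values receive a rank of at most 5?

4

Sorted (descending): 613, 613, 522, 482, 446, 446, 417, 417, 417
The 2 values of 613 occupy positions 1–2 → average rank (1+2)/2 = 1.5.
The 2 values of 446 occupy positions 5–6 → average rank (5+6)/2 = 5.5.
The 3 values of 417 occupy positions 7–9 → average rank 8.
Ranks ≤ 5: {1.5, 1.5, 3, 4} → 4 values.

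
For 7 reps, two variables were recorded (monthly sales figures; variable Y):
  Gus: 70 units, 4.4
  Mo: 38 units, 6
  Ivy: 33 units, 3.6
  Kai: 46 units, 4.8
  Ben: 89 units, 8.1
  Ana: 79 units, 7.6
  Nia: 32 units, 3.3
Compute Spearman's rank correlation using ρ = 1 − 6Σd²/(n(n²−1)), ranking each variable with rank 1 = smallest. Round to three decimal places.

Ranks of variable 1: 5, 3, 2, 4, 7, 6, 1
Ranks of variable 2: 3, 5, 2, 4, 7, 6, 1
d = r₁ − r₂: 2, -2, 0, 0, 0, 0, 0
d²: 4, 4, 0, 0, 0, 0, 0; Σd² = 8
ρ = 1 − 6·8/(7·48) = 1 − 48/336 = 0.857

0.857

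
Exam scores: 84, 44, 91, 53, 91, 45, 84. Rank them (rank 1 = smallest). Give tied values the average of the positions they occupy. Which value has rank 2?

45

Sorted (ascending): 44, 45, 53, 84, 84, 91, 91
The 2 values of 84 occupy positions 4–5 → average rank (4+5)/2 = 4.5.
The 2 values of 91 occupy positions 6–7 → average rank (6+7)/2 = 6.5.
Rank 2 → value 45.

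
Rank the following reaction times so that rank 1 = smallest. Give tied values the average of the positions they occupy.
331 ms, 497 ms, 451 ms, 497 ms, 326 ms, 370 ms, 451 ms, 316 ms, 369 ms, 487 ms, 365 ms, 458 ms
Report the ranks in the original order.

3, 11.5, 7.5, 11.5, 2, 6, 7.5, 1, 5, 10, 4, 9

Sorted (ascending): 316, 326, 331, 365, 369, 370, 451, 451, 458, 487, 497, 497
The 2 values of 451 occupy positions 7–8 → average rank (7+8)/2 = 7.5.
The 2 values of 497 occupy positions 11–12 → average rank (11+12)/2 = 11.5.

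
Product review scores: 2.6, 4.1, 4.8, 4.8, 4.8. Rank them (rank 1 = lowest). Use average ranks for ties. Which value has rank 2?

Sorted (ascending): 2.6, 4.1, 4.8, 4.8, 4.8
The 3 values of 4.8 occupy positions 3–5 → average rank 4.
Rank 2 → value 4.1.

4.1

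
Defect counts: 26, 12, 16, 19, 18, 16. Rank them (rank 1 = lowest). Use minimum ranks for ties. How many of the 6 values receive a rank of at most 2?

3

Sorted (ascending): 12, 16, 16, 18, 19, 26
The 2 values of 16 occupy positions 2–3 → each gets rank 2.
Ranks ≤ 2: {1, 2, 2} → 3 values.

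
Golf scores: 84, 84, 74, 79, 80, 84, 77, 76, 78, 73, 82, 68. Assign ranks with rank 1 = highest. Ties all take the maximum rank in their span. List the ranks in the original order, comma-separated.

Sorted (descending): 84, 84, 84, 82, 80, 79, 78, 77, 76, 74, 73, 68
The 3 values of 84 occupy positions 1–3 → each gets rank 3.

3, 3, 10, 6, 5, 3, 8, 9, 7, 11, 4, 12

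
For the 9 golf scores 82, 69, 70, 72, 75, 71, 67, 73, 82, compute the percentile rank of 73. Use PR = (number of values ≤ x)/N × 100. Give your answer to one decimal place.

N = 9.
Strictly below 73: 5. Equal to 73: 1.
PR = 6/9 × 100 = 66.7

66.7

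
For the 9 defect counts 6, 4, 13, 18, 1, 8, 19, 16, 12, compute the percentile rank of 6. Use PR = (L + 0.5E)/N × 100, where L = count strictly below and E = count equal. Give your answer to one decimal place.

N = 9.
Strictly below 6: 2. Equal to 6: 1.
PR = (2 + 0.5·1)/9 × 100 = 27.8

27.8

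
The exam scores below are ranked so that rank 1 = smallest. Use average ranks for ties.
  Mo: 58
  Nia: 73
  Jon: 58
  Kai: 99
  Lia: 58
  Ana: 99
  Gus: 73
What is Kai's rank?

Sorted (ascending): 58, 58, 58, 73, 73, 99, 99
The 3 values of 58 occupy positions 1–3 → average rank 2.
The 2 values of 73 occupy positions 4–5 → average rank (4+5)/2 = 4.5.
The 2 values of 99 occupy positions 6–7 → average rank (6+7)/2 = 6.5.
Kai has value 99 → rank 6.5.

6.5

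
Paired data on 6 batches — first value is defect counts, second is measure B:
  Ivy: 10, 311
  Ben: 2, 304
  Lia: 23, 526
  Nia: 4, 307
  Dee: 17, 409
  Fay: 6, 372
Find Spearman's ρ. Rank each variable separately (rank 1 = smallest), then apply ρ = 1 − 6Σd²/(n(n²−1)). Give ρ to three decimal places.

0.943

Ranks of variable 1: 4, 1, 6, 2, 5, 3
Ranks of variable 2: 3, 1, 6, 2, 5, 4
d = r₁ − r₂: 1, 0, 0, 0, 0, -1
d²: 1, 0, 0, 0, 0, 1; Σd² = 2
ρ = 1 − 6·2/(6·35) = 1 − 12/210 = 0.943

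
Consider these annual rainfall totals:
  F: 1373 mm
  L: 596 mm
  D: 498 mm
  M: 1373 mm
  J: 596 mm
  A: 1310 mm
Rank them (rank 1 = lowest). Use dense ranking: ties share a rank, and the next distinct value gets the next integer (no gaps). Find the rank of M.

4

Sorted (ascending): 498, 596, 596, 1310, 1373, 1373
The 2 values of 596 share dense rank 2.
The 2 values of 1373 share dense rank 4.
Remaining distinct values take the next consecutive integers.
M has value 1373 mm → rank 4.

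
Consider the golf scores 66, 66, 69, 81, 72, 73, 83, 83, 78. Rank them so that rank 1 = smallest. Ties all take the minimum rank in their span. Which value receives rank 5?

73

Sorted (ascending): 66, 66, 69, 72, 73, 78, 81, 83, 83
The 2 values of 66 occupy positions 1–2 → each gets rank 1.
The 2 values of 83 occupy positions 8–9 → each gets rank 8.
Rank 5 → value 73.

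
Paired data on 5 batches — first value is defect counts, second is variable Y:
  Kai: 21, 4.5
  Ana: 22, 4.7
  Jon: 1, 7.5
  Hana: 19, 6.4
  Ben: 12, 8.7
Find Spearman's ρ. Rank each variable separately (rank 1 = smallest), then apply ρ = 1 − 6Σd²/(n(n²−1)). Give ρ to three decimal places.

Ranks of variable 1: 4, 5, 1, 3, 2
Ranks of variable 2: 1, 2, 4, 3, 5
d = r₁ − r₂: 3, 3, -3, 0, -3
d²: 9, 9, 9, 0, 9; Σd² = 36
ρ = 1 − 6·36/(5·24) = 1 − 216/120 = -0.800

-0.800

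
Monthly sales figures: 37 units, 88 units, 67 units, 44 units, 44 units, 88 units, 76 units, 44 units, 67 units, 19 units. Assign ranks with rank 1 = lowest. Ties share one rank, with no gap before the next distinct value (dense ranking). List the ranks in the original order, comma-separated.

2, 6, 4, 3, 3, 6, 5, 3, 4, 1

Sorted (ascending): 19, 37, 44, 44, 44, 67, 67, 76, 88, 88
The 3 values of 44 share dense rank 3.
The 2 values of 67 share dense rank 4.
The 2 values of 88 share dense rank 6.
Remaining distinct values take the next consecutive integers.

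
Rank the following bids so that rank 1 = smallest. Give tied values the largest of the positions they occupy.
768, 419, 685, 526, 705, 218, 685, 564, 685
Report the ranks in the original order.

9, 2, 7, 3, 8, 1, 7, 4, 7

Sorted (ascending): 218, 419, 526, 564, 685, 685, 685, 705, 768
The 3 values of 685 occupy positions 5–7 → each gets rank 7.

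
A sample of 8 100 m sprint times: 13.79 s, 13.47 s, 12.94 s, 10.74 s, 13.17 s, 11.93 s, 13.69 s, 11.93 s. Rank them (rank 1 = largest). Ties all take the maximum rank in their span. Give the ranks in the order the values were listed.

1, 3, 5, 8, 4, 7, 2, 7

Sorted (descending): 13.79, 13.69, 13.47, 13.17, 12.94, 11.93, 11.93, 10.74
The 2 values of 11.93 occupy positions 6–7 → each gets rank 7.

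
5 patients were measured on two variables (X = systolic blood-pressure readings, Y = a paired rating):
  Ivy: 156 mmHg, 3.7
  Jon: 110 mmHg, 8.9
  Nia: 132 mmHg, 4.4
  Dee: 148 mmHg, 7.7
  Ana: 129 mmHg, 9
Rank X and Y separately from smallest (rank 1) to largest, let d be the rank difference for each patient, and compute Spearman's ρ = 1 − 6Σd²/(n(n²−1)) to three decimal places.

-0.800

Ranks of variable 1: 5, 1, 3, 4, 2
Ranks of variable 2: 1, 4, 2, 3, 5
d = r₁ − r₂: 4, -3, 1, 1, -3
d²: 16, 9, 1, 1, 9; Σd² = 36
ρ = 1 − 6·36/(5·24) = 1 − 216/120 = -0.800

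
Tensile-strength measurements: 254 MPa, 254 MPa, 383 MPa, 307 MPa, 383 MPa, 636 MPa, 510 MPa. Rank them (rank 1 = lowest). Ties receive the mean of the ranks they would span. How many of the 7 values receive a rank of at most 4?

Sorted (ascending): 254, 254, 307, 383, 383, 510, 636
The 2 values of 254 occupy positions 1–2 → average rank (1+2)/2 = 1.5.
The 2 values of 383 occupy positions 4–5 → average rank (4+5)/2 = 4.5.
Ranks ≤ 4: {1.5, 1.5, 3} → 3 values.

3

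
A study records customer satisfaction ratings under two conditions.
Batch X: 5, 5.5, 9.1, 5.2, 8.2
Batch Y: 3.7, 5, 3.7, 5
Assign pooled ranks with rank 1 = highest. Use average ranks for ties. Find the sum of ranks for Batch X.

Sorted (descending): 9.1, 8.2, 5.5, 5.2, 5, 5, 5, 3.7, 3.7
The 3 values of 5 occupy positions 5–7 → average rank 6.
The 2 values of 3.7 occupy positions 8–9 → average rank (8+9)/2 = 8.5.
Batch X values → pooled ranks: 5→6, 5.5→3, 9.1→1, 5.2→4, 8.2→2
Rank sum = 6 + 3 + 1 + 4 + 2 = 16

16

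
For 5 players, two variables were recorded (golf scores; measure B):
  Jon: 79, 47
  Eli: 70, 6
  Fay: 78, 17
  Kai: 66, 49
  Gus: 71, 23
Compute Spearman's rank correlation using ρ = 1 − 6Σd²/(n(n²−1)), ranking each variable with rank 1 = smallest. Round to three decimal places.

-0.100

Ranks of variable 1: 5, 2, 4, 1, 3
Ranks of variable 2: 4, 1, 2, 5, 3
d = r₁ − r₂: 1, 1, 2, -4, 0
d²: 1, 1, 4, 16, 0; Σd² = 22
ρ = 1 − 6·22/(5·24) = 1 − 132/120 = -0.100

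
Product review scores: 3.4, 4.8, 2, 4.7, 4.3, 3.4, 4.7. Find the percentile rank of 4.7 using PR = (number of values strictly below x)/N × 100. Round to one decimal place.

57.1

N = 7.
Strictly below 4.7: 4. Equal to 4.7: 2.
PR = 4/7 × 100 = 57.1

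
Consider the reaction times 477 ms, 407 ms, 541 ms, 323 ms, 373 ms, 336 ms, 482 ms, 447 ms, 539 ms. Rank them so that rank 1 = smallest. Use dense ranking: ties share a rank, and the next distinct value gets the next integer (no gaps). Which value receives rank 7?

482

Sorted (ascending): 323, 336, 373, 407, 447, 477, 482, 539, 541
No ties — each value takes its position as its rank.
Rank 7 → value 482.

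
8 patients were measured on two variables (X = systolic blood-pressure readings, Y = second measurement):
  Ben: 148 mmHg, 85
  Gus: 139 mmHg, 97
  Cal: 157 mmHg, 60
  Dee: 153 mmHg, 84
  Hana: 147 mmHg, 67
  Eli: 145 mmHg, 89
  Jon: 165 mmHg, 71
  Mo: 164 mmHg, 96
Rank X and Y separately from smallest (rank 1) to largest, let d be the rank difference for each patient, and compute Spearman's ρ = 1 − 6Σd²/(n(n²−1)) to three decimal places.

Ranks of variable 1: 4, 1, 6, 5, 3, 2, 8, 7
Ranks of variable 2: 5, 8, 1, 4, 2, 6, 3, 7
d = r₁ − r₂: -1, -7, 5, 1, 1, -4, 5, 0
d²: 1, 49, 25, 1, 1, 16, 25, 0; Σd² = 118
ρ = 1 − 6·118/(8·63) = 1 − 708/504 = -0.405

-0.405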